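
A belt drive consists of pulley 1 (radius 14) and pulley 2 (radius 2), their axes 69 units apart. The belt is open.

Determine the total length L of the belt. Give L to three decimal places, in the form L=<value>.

L=190.358

open belt: β = asin((r2−r1)/C) = asin(-12/69) = -10.0154°
wrap1 = π − 2β = 200.0308°
wrap2 = π + 2β = 159.9692°
tangent length = C·cosβ = 67.9485
L = r1·wrap1 + r2·wrap2 + 2·C·cosβ = 14·3.4912 + 2·2.7920 + 2·67.9485 = 190.3577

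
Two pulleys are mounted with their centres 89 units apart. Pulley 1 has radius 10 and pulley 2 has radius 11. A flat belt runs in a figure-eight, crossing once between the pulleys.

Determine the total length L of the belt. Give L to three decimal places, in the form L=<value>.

crossed belt: β = asin((r1+r2)/C) = asin(21/89) = 13.6479°
wrap1 = wrap2 = π + 2β = 207.2959°
tangent length = C·cosβ = 86.4870
L = (r1+r2)·wrap + 2·C·cosβ = 21·3.6180 + 2·86.4870 = 248.9519

L=248.952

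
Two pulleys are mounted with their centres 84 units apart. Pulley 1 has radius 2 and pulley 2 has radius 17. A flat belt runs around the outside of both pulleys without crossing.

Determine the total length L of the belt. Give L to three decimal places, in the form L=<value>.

L=230.376

open belt: β = asin((r2−r1)/C) = asin(15/84) = 10.2866°
wrap1 = π − 2β = 159.4269°
wrap2 = π + 2β = 200.5731°
tangent length = C·cosβ = 82.6499
L = r1·wrap1 + r2·wrap2 + 2·C·cosβ = 2·2.7825 + 17·3.5007 + 2·82.6499 = 230.3760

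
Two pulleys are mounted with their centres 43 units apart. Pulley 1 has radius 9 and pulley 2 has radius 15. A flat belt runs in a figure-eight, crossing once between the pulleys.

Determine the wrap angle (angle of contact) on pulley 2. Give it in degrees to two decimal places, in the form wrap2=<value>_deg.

wrap2=247.85_deg

crossed belt: β = asin((r1+r2)/C) = asin(24/43) = 33.9272°
wrap1 = wrap2 = π + 2β = 247.8545°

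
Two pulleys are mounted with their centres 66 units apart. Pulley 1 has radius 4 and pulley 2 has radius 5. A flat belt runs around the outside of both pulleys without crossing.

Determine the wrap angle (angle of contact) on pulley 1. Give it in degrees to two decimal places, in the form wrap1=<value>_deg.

wrap1=178.26_deg

open belt: β = asin((r2−r1)/C) = asin(1/66) = 0.8682°
wrap1 = π − 2β = 178.2637°
wrap2 = π + 2β = 181.7363°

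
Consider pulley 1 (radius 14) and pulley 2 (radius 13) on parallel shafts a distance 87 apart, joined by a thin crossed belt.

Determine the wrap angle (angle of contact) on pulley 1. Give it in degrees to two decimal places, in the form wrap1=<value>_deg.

crossed belt: β = asin((r1+r2)/C) = asin(27/87) = 18.0800°
wrap1 = wrap2 = π + 2β = 216.1600°

wrap1=216.16_deg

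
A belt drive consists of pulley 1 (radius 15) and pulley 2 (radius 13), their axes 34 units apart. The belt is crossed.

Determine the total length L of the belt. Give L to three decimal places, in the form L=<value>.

crossed belt: β = asin((r1+r2)/C) = asin(28/34) = 55.4397°
wrap1 = wrap2 = π + 2β = 290.8794°
tangent length = C·cosβ = 19.2873
L = (r1+r2)·wrap + 2·C·cosβ = 28·5.0768 + 2·19.2873 = 180.7251

L=180.725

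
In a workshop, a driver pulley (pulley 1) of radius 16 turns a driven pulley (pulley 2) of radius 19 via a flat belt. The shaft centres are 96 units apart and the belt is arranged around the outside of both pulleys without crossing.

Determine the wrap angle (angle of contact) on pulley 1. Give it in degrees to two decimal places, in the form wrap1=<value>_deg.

open belt: β = asin((r2−r1)/C) = asin(3/96) = 1.7908°
wrap1 = π − 2β = 176.4184°
wrap2 = π + 2β = 183.5816°

wrap1=176.42_deg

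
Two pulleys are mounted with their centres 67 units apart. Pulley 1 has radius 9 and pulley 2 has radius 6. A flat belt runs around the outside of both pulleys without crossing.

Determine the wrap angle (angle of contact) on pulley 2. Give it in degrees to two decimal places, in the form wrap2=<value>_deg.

open belt: β = asin((r2−r1)/C) = asin(-3/67) = -2.5663°
wrap1 = π − 2β = 185.1327°
wrap2 = π + 2β = 174.8673°

wrap2=174.87_deg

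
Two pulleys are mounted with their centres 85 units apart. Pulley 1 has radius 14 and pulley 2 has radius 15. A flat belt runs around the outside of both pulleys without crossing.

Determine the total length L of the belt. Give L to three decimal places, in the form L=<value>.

open belt: β = asin((r2−r1)/C) = asin(1/85) = 0.6741°
wrap1 = π − 2β = 178.6518°
wrap2 = π + 2β = 181.3482°
tangent length = C·cosβ = 84.9941
L = r1·wrap1 + r2·wrap2 + 2·C·cosβ = 14·3.1181 + 15·3.1651 + 2·84.9941 = 261.1180

L=261.118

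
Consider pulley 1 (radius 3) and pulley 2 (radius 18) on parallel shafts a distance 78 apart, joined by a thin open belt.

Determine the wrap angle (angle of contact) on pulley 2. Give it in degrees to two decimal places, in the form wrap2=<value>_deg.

wrap2=202.17_deg

open belt: β = asin((r2−r1)/C) = asin(15/78) = 11.0875°
wrap1 = π − 2β = 157.8250°
wrap2 = π + 2β = 202.1750°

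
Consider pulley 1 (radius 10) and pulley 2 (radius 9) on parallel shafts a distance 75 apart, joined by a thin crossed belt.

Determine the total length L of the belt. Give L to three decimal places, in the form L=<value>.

crossed belt: β = asin((r1+r2)/C) = asin(19/75) = 14.6748°
wrap1 = wrap2 = π + 2β = 209.3497°
tangent length = C·cosβ = 72.5534
L = (r1+r2)·wrap + 2·C·cosβ = 19·3.6538 + 2·72.5534 = 214.5298

L=214.530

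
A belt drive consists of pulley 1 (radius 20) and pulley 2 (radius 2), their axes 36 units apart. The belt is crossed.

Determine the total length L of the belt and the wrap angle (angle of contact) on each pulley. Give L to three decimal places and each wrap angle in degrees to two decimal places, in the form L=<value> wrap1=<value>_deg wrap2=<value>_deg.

crossed belt: β = asin((r1+r2)/C) = asin(22/36) = 37.6699°
wrap1 = wrap2 = π + 2β = 255.3398°
tangent length = C·cosβ = 28.4956
L = (r1+r2)·wrap + 2·C·cosβ = 22·4.4565 + 2·28.4956 = 155.0347

L=155.035 wrap1=255.34_deg wrap2=255.34_deg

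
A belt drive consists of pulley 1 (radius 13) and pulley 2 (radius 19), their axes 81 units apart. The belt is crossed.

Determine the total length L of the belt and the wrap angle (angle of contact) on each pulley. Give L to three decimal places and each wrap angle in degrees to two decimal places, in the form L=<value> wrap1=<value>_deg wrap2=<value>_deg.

crossed belt: β = asin((r1+r2)/C) = asin(32/81) = 23.2698°
wrap1 = wrap2 = π + 2β = 226.5396°
tangent length = C·cosβ = 74.4110
L = (r1+r2)·wrap + 2·C·cosβ = 32·3.9539 + 2·74.4110 = 275.3456

L=275.346 wrap1=226.54_deg wrap2=226.54_deg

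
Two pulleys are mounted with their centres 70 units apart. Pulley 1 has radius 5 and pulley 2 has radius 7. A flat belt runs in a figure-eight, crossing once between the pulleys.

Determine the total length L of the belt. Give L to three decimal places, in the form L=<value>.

crossed belt: β = asin((r1+r2)/C) = asin(12/70) = 9.8709°
wrap1 = wrap2 = π + 2β = 199.7418°
tangent length = C·cosβ = 68.9638
L = (r1+r2)·wrap + 2·C·cosβ = 12·3.4862 + 2·68.9638 = 179.7613

L=179.761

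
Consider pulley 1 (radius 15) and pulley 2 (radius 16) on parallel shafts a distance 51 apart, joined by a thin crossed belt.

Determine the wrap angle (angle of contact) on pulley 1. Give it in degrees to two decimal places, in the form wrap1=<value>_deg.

wrap1=254.87_deg

crossed belt: β = asin((r1+r2)/C) = asin(31/51) = 37.4337°
wrap1 = wrap2 = π + 2β = 254.8674°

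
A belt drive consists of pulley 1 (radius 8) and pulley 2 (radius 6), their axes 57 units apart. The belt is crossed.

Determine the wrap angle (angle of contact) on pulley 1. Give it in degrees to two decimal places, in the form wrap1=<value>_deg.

wrap1=208.44_deg

crossed belt: β = asin((r1+r2)/C) = asin(14/57) = 14.2181°
wrap1 = wrap2 = π + 2β = 208.4362°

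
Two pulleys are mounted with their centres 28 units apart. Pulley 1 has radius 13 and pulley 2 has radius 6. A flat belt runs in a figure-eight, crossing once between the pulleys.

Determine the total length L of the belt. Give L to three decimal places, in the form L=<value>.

L=129.165

crossed belt: β = asin((r1+r2)/C) = asin(19/28) = 42.7321°
wrap1 = wrap2 = π + 2β = 265.4642°
tangent length = C·cosβ = 20.5670
L = (r1+r2)·wrap + 2·C·cosβ = 19·4.6332 + 2·20.5670 = 129.1652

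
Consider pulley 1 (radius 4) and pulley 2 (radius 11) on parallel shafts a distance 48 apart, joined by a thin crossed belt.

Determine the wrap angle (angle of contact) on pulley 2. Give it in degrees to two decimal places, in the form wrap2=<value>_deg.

wrap2=216.42_deg

crossed belt: β = asin((r1+r2)/C) = asin(15/48) = 18.2100°
wrap1 = wrap2 = π + 2β = 216.4199°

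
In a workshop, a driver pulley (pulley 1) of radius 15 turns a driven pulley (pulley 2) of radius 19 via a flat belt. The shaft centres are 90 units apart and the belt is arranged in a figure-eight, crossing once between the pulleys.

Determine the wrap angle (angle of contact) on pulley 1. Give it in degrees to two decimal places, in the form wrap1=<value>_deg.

wrap1=224.39_deg

crossed belt: β = asin((r1+r2)/C) = asin(34/90) = 22.1961°
wrap1 = wrap2 = π + 2β = 224.3922°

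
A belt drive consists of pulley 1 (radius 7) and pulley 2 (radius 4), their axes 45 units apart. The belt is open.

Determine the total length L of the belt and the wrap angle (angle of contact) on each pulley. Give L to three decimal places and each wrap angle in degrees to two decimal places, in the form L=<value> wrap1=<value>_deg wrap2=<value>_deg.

L=124.758 wrap1=187.65_deg wrap2=172.35_deg

open belt: β = asin((r2−r1)/C) = asin(-3/45) = -3.8226°
wrap1 = π − 2β = 187.6451°
wrap2 = π + 2β = 172.3549°
tangent length = C·cosβ = 44.8999
L = r1·wrap1 + r2·wrap2 + 2·C·cosβ = 7·3.2750 + 4·3.0082 + 2·44.8999 = 124.7576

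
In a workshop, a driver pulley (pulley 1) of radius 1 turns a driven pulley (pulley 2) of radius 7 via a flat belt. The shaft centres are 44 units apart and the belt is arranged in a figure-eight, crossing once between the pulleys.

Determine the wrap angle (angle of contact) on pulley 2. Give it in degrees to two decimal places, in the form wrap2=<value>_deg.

wrap2=200.95_deg

crossed belt: β = asin((r1+r2)/C) = asin(8/44) = 10.4757°
wrap1 = wrap2 = π + 2β = 200.9514°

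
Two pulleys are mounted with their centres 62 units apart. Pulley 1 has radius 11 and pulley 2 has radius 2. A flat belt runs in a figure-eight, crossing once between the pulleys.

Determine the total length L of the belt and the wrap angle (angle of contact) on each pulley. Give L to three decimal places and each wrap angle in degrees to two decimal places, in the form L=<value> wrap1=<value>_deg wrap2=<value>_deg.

crossed belt: β = asin((r1+r2)/C) = asin(13/62) = 12.1034°
wrap1 = wrap2 = π + 2β = 204.2069°
tangent length = C·cosβ = 60.6218
L = (r1+r2)·wrap + 2·C·cosβ = 13·3.5641 + 2·60.6218 = 167.5766

L=167.577 wrap1=204.21_deg wrap2=204.21_deg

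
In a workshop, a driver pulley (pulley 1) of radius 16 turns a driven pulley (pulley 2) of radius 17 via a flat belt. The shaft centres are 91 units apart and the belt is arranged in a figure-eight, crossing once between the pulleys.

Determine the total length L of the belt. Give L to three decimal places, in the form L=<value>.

L=297.776

crossed belt: β = asin((r1+r2)/C) = asin(33/91) = 21.2623°
wrap1 = wrap2 = π + 2β = 222.5245°
tangent length = C·cosβ = 84.8057
L = (r1+r2)·wrap + 2·C·cosβ = 33·3.8838 + 2·84.8057 = 297.7762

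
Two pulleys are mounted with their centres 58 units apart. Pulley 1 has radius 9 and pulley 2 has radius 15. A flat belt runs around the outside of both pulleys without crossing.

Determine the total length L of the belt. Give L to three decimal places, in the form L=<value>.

open belt: β = asin((r2−r1)/C) = asin(6/58) = 5.9378°
wrap1 = π − 2β = 168.1245°
wrap2 = π + 2β = 191.8755°
tangent length = C·cosβ = 57.6888
L = r1·wrap1 + r2·wrap2 + 2·C·cosβ = 9·2.9343 + 15·3.3489 + 2·57.6888 = 192.0195

L=192.019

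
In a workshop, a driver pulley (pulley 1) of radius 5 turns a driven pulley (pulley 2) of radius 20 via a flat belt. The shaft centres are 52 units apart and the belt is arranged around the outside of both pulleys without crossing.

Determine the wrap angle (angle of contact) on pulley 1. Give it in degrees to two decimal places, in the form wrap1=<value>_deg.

open belt: β = asin((r2−r1)/C) = asin(15/52) = 16.7659°
wrap1 = π − 2β = 146.4683°
wrap2 = π + 2β = 213.5317°

wrap1=146.47_deg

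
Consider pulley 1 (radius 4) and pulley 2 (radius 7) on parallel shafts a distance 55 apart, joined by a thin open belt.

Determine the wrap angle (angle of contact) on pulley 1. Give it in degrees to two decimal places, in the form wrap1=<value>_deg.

open belt: β = asin((r2−r1)/C) = asin(3/55) = 3.1268°
wrap1 = π − 2β = 173.7464°
wrap2 = π + 2β = 186.2536°

wrap1=173.75_deg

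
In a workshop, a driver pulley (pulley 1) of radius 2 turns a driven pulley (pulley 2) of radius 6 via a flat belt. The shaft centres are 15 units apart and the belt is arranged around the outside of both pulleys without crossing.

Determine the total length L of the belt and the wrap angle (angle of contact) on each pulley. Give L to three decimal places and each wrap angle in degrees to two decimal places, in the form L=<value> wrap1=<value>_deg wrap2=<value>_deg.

open belt: β = asin((r2−r1)/C) = asin(4/15) = 15.4660°
wrap1 = π − 2β = 149.0680°
wrap2 = π + 2β = 210.9320°
tangent length = C·cosβ = 14.4568
L = r1·wrap1 + r2·wrap2 + 2·C·cosβ = 2·2.6017 + 6·3.6815 + 2·14.4568 = 56.2059

L=56.206 wrap1=149.07_deg wrap2=210.93_deg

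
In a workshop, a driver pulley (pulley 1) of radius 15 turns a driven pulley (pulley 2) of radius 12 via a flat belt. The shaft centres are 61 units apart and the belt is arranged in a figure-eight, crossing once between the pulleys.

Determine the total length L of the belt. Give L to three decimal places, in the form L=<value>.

crossed belt: β = asin((r1+r2)/C) = asin(27/61) = 26.2714°
wrap1 = wrap2 = π + 2β = 232.5427°
tangent length = C·cosβ = 54.6992
L = (r1+r2)·wrap + 2·C·cosβ = 27·4.0586 + 2·54.6992 = 218.9815

L=218.982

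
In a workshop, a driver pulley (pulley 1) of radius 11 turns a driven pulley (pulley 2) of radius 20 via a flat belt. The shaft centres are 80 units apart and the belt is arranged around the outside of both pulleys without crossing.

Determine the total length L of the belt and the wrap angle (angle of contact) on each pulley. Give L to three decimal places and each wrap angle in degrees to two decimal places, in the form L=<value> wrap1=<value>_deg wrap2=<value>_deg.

open belt: β = asin((r2−r1)/C) = asin(9/80) = 6.4594°
wrap1 = π − 2β = 167.0811°
wrap2 = π + 2β = 192.9189°
tangent length = C·cosβ = 79.4921
L = r1·wrap1 + r2·wrap2 + 2·C·cosβ = 11·2.9161 + 20·3.3671 + 2·79.4921 = 258.4029

L=258.403 wrap1=167.08_deg wrap2=192.92_deg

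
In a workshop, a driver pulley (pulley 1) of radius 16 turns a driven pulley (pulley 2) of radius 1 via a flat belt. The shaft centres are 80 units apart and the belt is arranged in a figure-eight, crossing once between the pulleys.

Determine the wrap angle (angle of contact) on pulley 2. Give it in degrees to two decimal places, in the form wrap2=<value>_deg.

wrap2=204.54_deg

crossed belt: β = asin((r1+r2)/C) = asin(17/80) = 12.2689°
wrap1 = wrap2 = π + 2β = 204.5378°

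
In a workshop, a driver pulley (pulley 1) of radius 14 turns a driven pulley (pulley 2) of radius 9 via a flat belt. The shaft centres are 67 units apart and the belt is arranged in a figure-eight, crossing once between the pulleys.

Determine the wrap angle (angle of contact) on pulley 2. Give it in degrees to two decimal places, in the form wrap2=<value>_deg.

crossed belt: β = asin((r1+r2)/C) = asin(23/67) = 20.0771°
wrap1 = wrap2 = π + 2β = 220.1541°

wrap2=220.15_deg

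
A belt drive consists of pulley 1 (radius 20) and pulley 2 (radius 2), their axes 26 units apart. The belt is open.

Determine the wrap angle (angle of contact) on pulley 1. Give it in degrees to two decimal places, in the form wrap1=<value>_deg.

open belt: β = asin((r2−r1)/C) = asin(-18/26) = -43.8131°
wrap1 = π − 2β = 267.6261°
wrap2 = π + 2β = 92.3739°

wrap1=267.63_deg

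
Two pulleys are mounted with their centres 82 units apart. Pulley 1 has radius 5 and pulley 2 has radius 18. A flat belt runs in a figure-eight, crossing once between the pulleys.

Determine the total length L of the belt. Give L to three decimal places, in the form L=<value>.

crossed belt: β = asin((r1+r2)/C) = asin(23/82) = 16.2893°
wrap1 = wrap2 = π + 2β = 212.5786°
tangent length = C·cosβ = 78.7083
L = (r1+r2)·wrap + 2·C·cosβ = 23·3.7102 + 2·78.7083 = 242.7512

L=242.751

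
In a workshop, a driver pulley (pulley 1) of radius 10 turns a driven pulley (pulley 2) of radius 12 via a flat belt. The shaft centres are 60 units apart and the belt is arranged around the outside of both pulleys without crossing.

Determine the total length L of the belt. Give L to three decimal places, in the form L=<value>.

L=189.182

open belt: β = asin((r2−r1)/C) = asin(2/60) = 1.9102°
wrap1 = π − 2β = 176.1796°
wrap2 = π + 2β = 183.8204°
tangent length = C·cosβ = 59.9667
L = r1·wrap1 + r2·wrap2 + 2·C·cosβ = 10·3.0749 + 12·3.2083 + 2·59.9667 = 189.1817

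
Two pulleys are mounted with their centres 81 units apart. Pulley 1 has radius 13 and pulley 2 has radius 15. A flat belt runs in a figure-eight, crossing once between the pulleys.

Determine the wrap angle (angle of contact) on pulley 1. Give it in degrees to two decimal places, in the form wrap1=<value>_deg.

wrap1=220.45_deg

crossed belt: β = asin((r1+r2)/C) = asin(28/81) = 20.2233°
wrap1 = wrap2 = π + 2β = 220.4465°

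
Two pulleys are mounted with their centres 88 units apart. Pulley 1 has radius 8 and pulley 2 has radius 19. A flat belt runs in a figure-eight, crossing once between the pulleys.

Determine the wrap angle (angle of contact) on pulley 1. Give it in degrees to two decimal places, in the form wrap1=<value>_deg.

wrap1=215.74_deg

crossed belt: β = asin((r1+r2)/C) = asin(27/88) = 17.8676°
wrap1 = wrap2 = π + 2β = 215.7352°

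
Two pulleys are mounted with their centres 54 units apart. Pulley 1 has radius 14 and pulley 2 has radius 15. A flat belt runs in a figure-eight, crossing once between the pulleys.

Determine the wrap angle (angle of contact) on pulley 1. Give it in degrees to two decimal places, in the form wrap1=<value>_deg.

wrap1=244.96_deg

crossed belt: β = asin((r1+r2)/C) = asin(29/54) = 32.4822°
wrap1 = wrap2 = π + 2β = 244.9643°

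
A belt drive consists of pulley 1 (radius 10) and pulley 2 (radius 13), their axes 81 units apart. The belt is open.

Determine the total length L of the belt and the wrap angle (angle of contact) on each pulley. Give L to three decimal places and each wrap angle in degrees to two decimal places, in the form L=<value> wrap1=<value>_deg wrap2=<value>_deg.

open belt: β = asin((r2−r1)/C) = asin(3/81) = 2.1226°
wrap1 = π − 2β = 175.7549°
wrap2 = π + 2β = 184.2451°
tangent length = C·cosβ = 80.9444
L = r1·wrap1 + r2·wrap2 + 2·C·cosβ = 10·3.0675 + 13·3.2157 + 2·80.9444 = 234.3678

L=234.368 wrap1=175.75_deg wrap2=184.25_deg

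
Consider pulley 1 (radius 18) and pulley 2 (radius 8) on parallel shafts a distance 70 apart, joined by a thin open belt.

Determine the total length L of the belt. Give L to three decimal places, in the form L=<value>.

open belt: β = asin((r2−r1)/C) = asin(-10/70) = -8.2132°
wrap1 = π − 2β = 196.4264°
wrap2 = π + 2β = 163.5736°
tangent length = C·cosβ = 69.2820
L = r1·wrap1 + r2·wrap2 + 2·C·cosβ = 18·3.4283 + 8·2.8549 + 2·69.2820 = 223.1124

L=223.112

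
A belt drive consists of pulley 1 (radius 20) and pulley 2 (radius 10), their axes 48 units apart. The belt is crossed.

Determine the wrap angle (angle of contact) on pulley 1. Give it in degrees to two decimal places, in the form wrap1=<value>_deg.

crossed belt: β = asin((r1+r2)/C) = asin(30/48) = 38.6822°
wrap1 = wrap2 = π + 2β = 257.3644°

wrap1=257.36_deg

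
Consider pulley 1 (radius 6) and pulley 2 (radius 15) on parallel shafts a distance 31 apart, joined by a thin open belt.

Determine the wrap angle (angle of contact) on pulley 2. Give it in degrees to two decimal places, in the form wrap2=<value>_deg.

open belt: β = asin((r2−r1)/C) = asin(9/31) = 16.8773°
wrap1 = π − 2β = 146.2455°
wrap2 = π + 2β = 213.7545°

wrap2=213.75_deg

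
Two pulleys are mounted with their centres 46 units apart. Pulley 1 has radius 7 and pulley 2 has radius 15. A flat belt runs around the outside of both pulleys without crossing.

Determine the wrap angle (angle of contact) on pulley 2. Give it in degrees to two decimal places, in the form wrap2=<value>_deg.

wrap2=200.03_deg

open belt: β = asin((r2−r1)/C) = asin(8/46) = 10.0154°
wrap1 = π − 2β = 159.9692°
wrap2 = π + 2β = 200.0308°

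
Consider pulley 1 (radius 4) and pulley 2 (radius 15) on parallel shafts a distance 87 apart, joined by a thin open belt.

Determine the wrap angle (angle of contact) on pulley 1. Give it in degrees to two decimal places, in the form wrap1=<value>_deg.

wrap1=165.47_deg

open belt: β = asin((r2−r1)/C) = asin(11/87) = 7.2637°
wrap1 = π − 2β = 165.4725°
wrap2 = π + 2β = 194.5275°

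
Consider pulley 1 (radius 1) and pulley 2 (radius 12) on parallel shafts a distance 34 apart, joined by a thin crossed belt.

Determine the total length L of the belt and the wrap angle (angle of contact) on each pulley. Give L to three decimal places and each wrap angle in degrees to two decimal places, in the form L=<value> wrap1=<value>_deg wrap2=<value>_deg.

L=113.875 wrap1=224.96_deg wrap2=224.96_deg

crossed belt: β = asin((r1+r2)/C) = asin(13/34) = 22.4795°
wrap1 = wrap2 = π + 2β = 224.9590°
tangent length = C·cosβ = 31.4166
L = (r1+r2)·wrap + 2·C·cosβ = 13·3.9263 + 2·31.4166 = 113.8747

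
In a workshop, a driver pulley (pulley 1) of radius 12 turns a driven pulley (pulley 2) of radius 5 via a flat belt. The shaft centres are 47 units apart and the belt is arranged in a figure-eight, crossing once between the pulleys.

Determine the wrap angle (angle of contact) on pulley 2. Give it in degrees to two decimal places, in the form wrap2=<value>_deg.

wrap2=222.41_deg

crossed belt: β = asin((r1+r2)/C) = asin(17/47) = 21.2048°
wrap1 = wrap2 = π + 2β = 222.4095°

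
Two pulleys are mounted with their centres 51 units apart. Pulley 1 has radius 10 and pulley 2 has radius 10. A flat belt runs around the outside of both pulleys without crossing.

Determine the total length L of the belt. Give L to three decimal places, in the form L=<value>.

L=164.832

open belt: β = asin((r2−r1)/C) = asin(0/51) = 0.0000°
wrap1 = π − 2β = 180.0000°
wrap2 = π + 2β = 180.0000°
tangent length = C·cosβ = 51.0000
L = r1·wrap1 + r2·wrap2 + 2·C·cosβ = 10·3.1416 + 10·3.1416 + 2·51.0000 = 164.8319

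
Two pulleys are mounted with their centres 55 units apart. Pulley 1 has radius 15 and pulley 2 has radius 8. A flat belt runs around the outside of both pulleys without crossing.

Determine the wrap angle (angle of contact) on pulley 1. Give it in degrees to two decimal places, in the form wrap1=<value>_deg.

open belt: β = asin((r2−r1)/C) = asin(-7/55) = -7.3120°
wrap1 = π − 2β = 194.6240°
wrap2 = π + 2β = 165.3760°

wrap1=194.62_deg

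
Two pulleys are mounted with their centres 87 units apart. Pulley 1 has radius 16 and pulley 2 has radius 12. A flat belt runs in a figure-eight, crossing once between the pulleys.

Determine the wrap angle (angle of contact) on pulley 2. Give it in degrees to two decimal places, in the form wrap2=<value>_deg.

wrap2=217.55_deg

crossed belt: β = asin((r1+r2)/C) = asin(28/87) = 18.7742°
wrap1 = wrap2 = π + 2β = 217.5484°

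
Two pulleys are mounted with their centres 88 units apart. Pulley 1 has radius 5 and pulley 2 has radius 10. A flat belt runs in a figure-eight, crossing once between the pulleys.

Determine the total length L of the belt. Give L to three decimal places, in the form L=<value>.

L=225.687

crossed belt: β = asin((r1+r2)/C) = asin(15/88) = 9.8142°
wrap1 = wrap2 = π + 2β = 199.6285°
tangent length = C·cosβ = 86.7122
L = (r1+r2)·wrap + 2·C·cosβ = 15·3.4842 + 2·86.7122 = 225.6870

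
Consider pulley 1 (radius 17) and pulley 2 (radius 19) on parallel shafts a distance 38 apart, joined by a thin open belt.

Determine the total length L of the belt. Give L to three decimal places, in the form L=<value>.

L=189.203

open belt: β = asin((r2−r1)/C) = asin(2/38) = 3.0170°
wrap1 = π − 2β = 173.9661°
wrap2 = π + 2β = 186.0339°
tangent length = C·cosβ = 37.9473
L = r1·wrap1 + r2·wrap2 + 2·C·cosβ = 17·3.0363 + 19·3.2469 + 2·37.9473 = 189.2026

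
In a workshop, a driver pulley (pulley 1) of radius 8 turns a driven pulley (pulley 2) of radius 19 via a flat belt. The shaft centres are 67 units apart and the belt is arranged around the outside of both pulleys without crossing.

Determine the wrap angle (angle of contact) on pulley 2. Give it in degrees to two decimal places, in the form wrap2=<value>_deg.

open belt: β = asin((r2−r1)/C) = asin(11/67) = 9.4496°
wrap1 = π − 2β = 161.1009°
wrap2 = π + 2β = 198.8991°

wrap2=198.90_deg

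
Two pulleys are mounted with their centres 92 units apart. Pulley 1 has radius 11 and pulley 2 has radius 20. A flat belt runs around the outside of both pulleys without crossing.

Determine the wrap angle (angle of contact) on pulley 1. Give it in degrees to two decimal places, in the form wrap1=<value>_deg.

open belt: β = asin((r2−r1)/C) = asin(9/92) = 5.6140°
wrap1 = π − 2β = 168.7720°
wrap2 = π + 2β = 191.2280°

wrap1=168.77_deg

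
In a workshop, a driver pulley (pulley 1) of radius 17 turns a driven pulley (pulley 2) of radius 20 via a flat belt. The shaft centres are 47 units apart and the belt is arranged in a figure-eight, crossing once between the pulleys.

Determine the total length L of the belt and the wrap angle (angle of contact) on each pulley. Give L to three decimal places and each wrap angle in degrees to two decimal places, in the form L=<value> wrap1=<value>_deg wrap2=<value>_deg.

crossed belt: β = asin((r1+r2)/C) = asin(37/47) = 51.9278°
wrap1 = wrap2 = π + 2β = 283.8555°
tangent length = C·cosβ = 28.9828
L = (r1+r2)·wrap + 2·C·cosβ = 37·4.9542 + 2·28.9828 = 241.2714

L=241.271 wrap1=283.86_deg wrap2=283.86_deg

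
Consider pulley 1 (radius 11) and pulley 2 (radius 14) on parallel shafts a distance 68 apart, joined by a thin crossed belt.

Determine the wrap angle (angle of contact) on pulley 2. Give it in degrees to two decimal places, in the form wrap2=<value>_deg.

wrap2=223.14_deg

crossed belt: β = asin((r1+r2)/C) = asin(25/68) = 21.5706°
wrap1 = wrap2 = π + 2β = 223.1412°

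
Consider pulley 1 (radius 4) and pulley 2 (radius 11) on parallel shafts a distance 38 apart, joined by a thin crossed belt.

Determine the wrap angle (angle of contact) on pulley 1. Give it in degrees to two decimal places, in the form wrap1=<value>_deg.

wrap1=226.50_deg

crossed belt: β = asin((r1+r2)/C) = asin(15/38) = 23.2496°
wrap1 = wrap2 = π + 2β = 226.4991°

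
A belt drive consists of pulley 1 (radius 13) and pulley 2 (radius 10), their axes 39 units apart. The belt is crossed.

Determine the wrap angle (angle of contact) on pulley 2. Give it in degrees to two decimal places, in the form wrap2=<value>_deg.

wrap2=252.28_deg

crossed belt: β = asin((r1+r2)/C) = asin(23/39) = 36.1388°
wrap1 = wrap2 = π + 2β = 252.2776°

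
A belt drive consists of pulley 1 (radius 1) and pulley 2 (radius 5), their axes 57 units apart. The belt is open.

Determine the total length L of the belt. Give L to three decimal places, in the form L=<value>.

L=133.130

open belt: β = asin((r2−r1)/C) = asin(4/57) = 4.0241°
wrap1 = π − 2β = 171.9519°
wrap2 = π + 2β = 188.0481°
tangent length = C·cosβ = 56.8595
L = r1·wrap1 + r2·wrap2 + 2·C·cosβ = 1·3.0011 + 5·3.2821 + 2·56.8595 = 133.1304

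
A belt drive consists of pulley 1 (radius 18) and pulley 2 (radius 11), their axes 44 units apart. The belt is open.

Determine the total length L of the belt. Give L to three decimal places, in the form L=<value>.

L=180.222

open belt: β = asin((r2−r1)/C) = asin(-7/44) = -9.1541°
wrap1 = π − 2β = 198.3083°
wrap2 = π + 2β = 161.6917°
tangent length = C·cosβ = 43.4396
L = r1·wrap1 + r2·wrap2 + 2·C·cosβ = 18·3.4611 + 11·2.8221 + 2·43.4396 = 180.2222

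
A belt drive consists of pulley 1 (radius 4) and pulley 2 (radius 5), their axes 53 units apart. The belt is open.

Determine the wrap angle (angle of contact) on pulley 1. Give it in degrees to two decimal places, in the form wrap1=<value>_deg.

wrap1=177.84_deg

open belt: β = asin((r2−r1)/C) = asin(1/53) = 1.0811°
wrap1 = π − 2β = 177.8378°
wrap2 = π + 2β = 182.1622°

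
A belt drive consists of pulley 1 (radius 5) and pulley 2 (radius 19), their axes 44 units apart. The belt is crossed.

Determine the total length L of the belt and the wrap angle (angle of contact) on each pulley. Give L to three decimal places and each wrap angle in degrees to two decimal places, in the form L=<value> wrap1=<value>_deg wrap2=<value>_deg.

crossed belt: β = asin((r1+r2)/C) = asin(24/44) = 33.0557°
wrap1 = wrap2 = π + 2β = 246.1115°
tangent length = C·cosβ = 36.8782
L = (r1+r2)·wrap + 2·C·cosβ = 24·4.2955 + 2·36.8782 = 176.8473

L=176.847 wrap1=246.11_deg wrap2=246.11_deg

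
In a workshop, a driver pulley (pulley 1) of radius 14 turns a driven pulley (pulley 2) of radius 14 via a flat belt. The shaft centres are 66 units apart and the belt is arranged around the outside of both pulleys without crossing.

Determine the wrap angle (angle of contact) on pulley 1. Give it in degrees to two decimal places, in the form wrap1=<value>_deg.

wrap1=180.00_deg

open belt: β = asin((r2−r1)/C) = asin(0/66) = 0.0000°
wrap1 = π − 2β = 180.0000°
wrap2 = π + 2β = 180.0000°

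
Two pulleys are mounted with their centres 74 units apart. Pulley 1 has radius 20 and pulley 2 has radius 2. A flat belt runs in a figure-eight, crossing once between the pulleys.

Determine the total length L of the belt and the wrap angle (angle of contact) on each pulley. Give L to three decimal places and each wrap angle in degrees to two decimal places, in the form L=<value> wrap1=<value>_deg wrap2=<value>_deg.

crossed belt: β = asin((r1+r2)/C) = asin(22/74) = 17.2953°
wrap1 = wrap2 = π + 2β = 214.5907°
tangent length = C·cosβ = 70.6541
L = (r1+r2)·wrap + 2·C·cosβ = 22·3.7453 + 2·70.6541 = 223.7051

L=223.705 wrap1=214.59_deg wrap2=214.59_deg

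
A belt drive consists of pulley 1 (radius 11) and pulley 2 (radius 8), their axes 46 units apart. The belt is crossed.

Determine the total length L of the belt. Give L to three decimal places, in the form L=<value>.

crossed belt: β = asin((r1+r2)/C) = asin(19/46) = 24.3962°
wrap1 = wrap2 = π + 2β = 228.7923°
tangent length = C·cosβ = 41.8927
L = (r1+r2)·wrap + 2·C·cosβ = 19·3.9932 + 2·41.8927 = 159.6559

L=159.656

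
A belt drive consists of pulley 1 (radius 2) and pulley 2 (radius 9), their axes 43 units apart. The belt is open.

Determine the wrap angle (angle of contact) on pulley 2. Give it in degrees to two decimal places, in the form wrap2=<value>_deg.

wrap2=198.74_deg

open belt: β = asin((r2−r1)/C) = asin(7/43) = 9.3689°
wrap1 = π − 2β = 161.2622°
wrap2 = π + 2β = 198.7378°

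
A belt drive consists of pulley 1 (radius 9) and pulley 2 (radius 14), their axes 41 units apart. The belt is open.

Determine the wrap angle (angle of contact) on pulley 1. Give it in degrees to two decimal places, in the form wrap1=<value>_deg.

wrap1=165.99_deg

open belt: β = asin((r2−r1)/C) = asin(5/41) = 7.0047°
wrap1 = π − 2β = 165.9905°
wrap2 = π + 2β = 194.0095°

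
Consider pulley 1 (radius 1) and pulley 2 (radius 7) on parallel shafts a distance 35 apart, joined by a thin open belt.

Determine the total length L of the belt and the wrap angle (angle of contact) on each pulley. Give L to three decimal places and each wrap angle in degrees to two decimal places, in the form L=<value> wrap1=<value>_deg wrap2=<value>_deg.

open belt: β = asin((r2−r1)/C) = asin(6/35) = 9.8709°
wrap1 = π − 2β = 160.2582°
wrap2 = π + 2β = 199.7418°
tangent length = C·cosβ = 34.4819
L = r1·wrap1 + r2·wrap2 + 2·C·cosβ = 1·2.7970 + 7·3.4862 + 2·34.4819 = 96.1639

L=96.164 wrap1=160.26_deg wrap2=199.74_deg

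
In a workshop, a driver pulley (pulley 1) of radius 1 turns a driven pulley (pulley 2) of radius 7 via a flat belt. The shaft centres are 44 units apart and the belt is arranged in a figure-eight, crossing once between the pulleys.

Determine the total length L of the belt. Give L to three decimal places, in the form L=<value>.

L=114.591

crossed belt: β = asin((r1+r2)/C) = asin(8/44) = 10.4757°
wrap1 = wrap2 = π + 2β = 200.9514°
tangent length = C·cosβ = 43.2666
L = (r1+r2)·wrap + 2·C·cosβ = 8·3.5073 + 2·43.2666 = 114.5913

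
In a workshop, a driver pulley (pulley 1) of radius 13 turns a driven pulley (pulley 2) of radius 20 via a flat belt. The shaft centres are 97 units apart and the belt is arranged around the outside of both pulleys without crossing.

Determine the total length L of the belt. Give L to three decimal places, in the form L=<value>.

open belt: β = asin((r2−r1)/C) = asin(7/97) = 4.1383°
wrap1 = π − 2β = 171.7233°
wrap2 = π + 2β = 188.2767°
tangent length = C·cosβ = 96.7471
L = r1·wrap1 + r2·wrap2 + 2·C·cosβ = 13·2.9971 + 20·3.2860 + 2·96.7471 = 298.1779

L=298.178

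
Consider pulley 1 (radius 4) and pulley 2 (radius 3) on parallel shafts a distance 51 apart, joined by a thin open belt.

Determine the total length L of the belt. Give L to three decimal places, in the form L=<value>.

L=124.011

open belt: β = asin((r2−r1)/C) = asin(-1/51) = -1.1235°
wrap1 = π − 2β = 182.2470°
wrap2 = π + 2β = 177.7530°
tangent length = C·cosβ = 50.9902
L = r1·wrap1 + r2·wrap2 + 2·C·cosβ = 4·3.1808 + 3·3.1024 + 2·50.9902 = 124.0108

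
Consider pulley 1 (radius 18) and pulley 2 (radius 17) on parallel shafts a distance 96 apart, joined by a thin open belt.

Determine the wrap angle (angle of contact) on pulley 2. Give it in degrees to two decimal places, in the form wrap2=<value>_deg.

wrap2=178.81_deg

open belt: β = asin((r2−r1)/C) = asin(-1/96) = -0.5968°
wrap1 = π − 2β = 181.1937°
wrap2 = π + 2β = 178.8063°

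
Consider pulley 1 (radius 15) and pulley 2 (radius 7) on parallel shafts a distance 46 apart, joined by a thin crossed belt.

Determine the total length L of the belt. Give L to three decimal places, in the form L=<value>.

crossed belt: β = asin((r1+r2)/C) = asin(22/46) = 28.5719°
wrap1 = wrap2 = π + 2β = 237.1438°
tangent length = C·cosβ = 40.3980
L = (r1+r2)·wrap + 2·C·cosβ = 22·4.1389 + 2·40.3980 = 171.8527

L=171.853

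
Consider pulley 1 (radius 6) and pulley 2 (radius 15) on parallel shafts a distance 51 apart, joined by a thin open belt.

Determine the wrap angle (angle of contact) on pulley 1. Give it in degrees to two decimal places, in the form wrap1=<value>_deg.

wrap1=159.67_deg

open belt: β = asin((r2−r1)/C) = asin(9/51) = 10.1642°
wrap1 = π − 2β = 159.6715°
wrap2 = π + 2β = 200.3285°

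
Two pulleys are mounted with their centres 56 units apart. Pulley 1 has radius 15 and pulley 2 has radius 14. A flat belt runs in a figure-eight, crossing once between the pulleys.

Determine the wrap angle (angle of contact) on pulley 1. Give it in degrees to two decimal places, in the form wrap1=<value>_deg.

wrap1=242.38_deg

crossed belt: β = asin((r1+r2)/C) = asin(29/56) = 31.1886°
wrap1 = wrap2 = π + 2β = 242.3772°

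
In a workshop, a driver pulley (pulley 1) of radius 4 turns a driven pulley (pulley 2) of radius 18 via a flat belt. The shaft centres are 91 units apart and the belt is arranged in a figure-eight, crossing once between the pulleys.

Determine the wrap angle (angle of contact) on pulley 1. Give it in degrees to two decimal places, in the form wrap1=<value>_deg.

crossed belt: β = asin((r1+r2)/C) = asin(22/91) = 13.9903°
wrap1 = wrap2 = π + 2β = 207.9807°

wrap1=207.98_deg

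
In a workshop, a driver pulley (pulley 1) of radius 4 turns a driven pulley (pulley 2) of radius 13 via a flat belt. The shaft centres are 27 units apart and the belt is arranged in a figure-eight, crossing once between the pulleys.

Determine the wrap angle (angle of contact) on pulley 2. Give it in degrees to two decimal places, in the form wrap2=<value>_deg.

crossed belt: β = asin((r1+r2)/C) = asin(17/27) = 39.0228°
wrap1 = wrap2 = π + 2β = 258.0456°

wrap2=258.05_deg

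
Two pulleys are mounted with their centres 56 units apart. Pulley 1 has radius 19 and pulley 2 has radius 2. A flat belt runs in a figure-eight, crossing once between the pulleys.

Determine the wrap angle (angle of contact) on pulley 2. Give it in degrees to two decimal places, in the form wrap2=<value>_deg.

wrap2=224.05_deg

crossed belt: β = asin((r1+r2)/C) = asin(21/56) = 22.0243°
wrap1 = wrap2 = π + 2β = 224.0486°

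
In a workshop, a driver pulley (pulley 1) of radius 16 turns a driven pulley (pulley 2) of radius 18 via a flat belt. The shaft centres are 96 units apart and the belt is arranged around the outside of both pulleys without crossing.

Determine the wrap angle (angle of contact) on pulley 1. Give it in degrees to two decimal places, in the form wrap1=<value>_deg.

wrap1=177.61_deg

open belt: β = asin((r2−r1)/C) = asin(2/96) = 1.1937°
wrap1 = π − 2β = 177.6125°
wrap2 = π + 2β = 182.3875°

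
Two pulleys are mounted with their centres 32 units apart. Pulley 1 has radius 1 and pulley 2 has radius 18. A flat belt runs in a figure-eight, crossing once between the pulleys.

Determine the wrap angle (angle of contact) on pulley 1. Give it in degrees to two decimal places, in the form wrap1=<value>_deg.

wrap1=252.85_deg

crossed belt: β = asin((r1+r2)/C) = asin(19/32) = 36.4236°
wrap1 = wrap2 = π + 2β = 252.8471°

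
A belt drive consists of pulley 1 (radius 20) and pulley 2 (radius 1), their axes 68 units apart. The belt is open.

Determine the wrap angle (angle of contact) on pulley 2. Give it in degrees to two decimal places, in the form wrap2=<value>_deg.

open belt: β = asin((r2−r1)/C) = asin(-19/68) = -16.2251°
wrap1 = π − 2β = 212.4502°
wrap2 = π + 2β = 147.5498°

wrap2=147.55_deg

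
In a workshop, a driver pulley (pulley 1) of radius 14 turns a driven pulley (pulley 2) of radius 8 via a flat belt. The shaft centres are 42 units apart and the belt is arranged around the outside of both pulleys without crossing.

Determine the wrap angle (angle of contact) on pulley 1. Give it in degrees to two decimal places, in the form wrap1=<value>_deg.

wrap1=196.43_deg

open belt: β = asin((r2−r1)/C) = asin(-6/42) = -8.2132°
wrap1 = π − 2β = 196.4264°
wrap2 = π + 2β = 163.5736°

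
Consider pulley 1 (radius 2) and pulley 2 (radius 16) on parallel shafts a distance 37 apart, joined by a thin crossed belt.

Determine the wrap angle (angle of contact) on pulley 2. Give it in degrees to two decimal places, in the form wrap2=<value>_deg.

wrap2=238.22_deg

crossed belt: β = asin((r1+r2)/C) = asin(18/37) = 29.1099°
wrap1 = wrap2 = π + 2β = 238.2198°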